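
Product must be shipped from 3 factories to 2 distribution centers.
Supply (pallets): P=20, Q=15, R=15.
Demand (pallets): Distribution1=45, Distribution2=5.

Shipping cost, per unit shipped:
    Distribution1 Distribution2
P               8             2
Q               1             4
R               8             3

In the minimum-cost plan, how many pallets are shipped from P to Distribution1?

The minimum-cost plan:
  P->Distribution1: 15 pallets
  P->Distribution2: 5 pallets
  Q->Distribution1: 15 pallets
  R->Distribution1: 15 pallets
Total cost = 265.
So P→Distribution1 carries 15 pallets.

15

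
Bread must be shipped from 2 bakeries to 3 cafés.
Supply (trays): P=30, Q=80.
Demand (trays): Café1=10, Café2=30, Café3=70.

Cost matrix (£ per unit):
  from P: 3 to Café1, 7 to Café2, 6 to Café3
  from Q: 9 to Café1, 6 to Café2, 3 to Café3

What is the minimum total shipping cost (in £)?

One minimum-cost allocation:
  P->Café1: 10 trays
  P->Café2: 20 trays
  Q->Café2: 10 trays
  Q->Café3: 70 trays
Total cost = £440.

440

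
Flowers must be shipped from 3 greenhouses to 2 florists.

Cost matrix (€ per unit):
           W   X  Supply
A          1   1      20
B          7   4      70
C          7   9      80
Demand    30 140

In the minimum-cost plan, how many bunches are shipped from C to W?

The minimum-cost plan:
  A→X: 20 × €1 = €20
  B→X: 70 × €4 = €280
  C→W: 30 × €7 = €210
  C→X: 50 × €9 = €450
Total cost = €960.
So C→W carries 30 bunches.

30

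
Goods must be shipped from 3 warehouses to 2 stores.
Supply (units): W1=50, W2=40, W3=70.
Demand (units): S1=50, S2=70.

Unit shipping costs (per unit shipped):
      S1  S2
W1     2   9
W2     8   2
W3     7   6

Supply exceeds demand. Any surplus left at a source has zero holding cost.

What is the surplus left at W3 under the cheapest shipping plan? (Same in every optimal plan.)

40

Minimum-cost shipments:
  W1 to S1: 50 × 2 = 100
  W2 to S2: 40 × 2 = 80
  W3 to S2: 30 × 6 = 180
Total cost = 360.
W3 ships 30 of its 70, leaving 40.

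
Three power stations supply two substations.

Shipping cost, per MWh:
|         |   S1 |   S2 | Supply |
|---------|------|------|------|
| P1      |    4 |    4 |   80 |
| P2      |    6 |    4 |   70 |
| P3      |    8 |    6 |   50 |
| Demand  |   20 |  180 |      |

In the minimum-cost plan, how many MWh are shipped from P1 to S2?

60

Solving gives:
  P1->S1: 20 × 4 = 80
  P1->S2: 60 × 4 = 240
  P2->S2: 70 × 4 = 280
  P3->S2: 50 × 6 = 300
Total cost = 900.
So P1→S2 carries 60 MWh.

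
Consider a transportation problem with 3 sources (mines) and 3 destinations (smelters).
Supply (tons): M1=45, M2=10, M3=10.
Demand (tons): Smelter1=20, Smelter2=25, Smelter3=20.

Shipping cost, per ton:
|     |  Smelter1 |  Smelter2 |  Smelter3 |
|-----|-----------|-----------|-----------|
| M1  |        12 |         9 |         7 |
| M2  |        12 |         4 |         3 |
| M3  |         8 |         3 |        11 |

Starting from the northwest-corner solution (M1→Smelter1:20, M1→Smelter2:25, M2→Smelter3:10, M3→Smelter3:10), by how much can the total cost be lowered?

110

Current plan cost = 20·12 + 25·9 + 10·3 + 10·11 = 605.
Optimal plan:
  M1–Smelter1: 20 × 12 = 240
  M1–Smelter2: 5 × 9 = 45
  M1–Smelter3: 20 × 7 = 140
  M2–Smelter2: 10 × 4 = 40
  M3–Smelter2: 10 × 3 = 30
Optimal cost = 495.
Saving = 605 − 495 = 110.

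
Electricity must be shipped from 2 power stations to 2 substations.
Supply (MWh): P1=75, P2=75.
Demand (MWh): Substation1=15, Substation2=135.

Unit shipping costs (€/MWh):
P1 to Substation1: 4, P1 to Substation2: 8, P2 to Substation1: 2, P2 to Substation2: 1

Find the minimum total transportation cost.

An optimal shipping plan:
  P1 to Substation1: 15 × €4 = €60
  P1 to Substation2: 60 × €8 = €480
  P2 to Substation2: 75 × €1 = €75
Total = 60 + 480 + 75 = €615.
(Supply check: P1 ships 75; P2 ships 75.)

615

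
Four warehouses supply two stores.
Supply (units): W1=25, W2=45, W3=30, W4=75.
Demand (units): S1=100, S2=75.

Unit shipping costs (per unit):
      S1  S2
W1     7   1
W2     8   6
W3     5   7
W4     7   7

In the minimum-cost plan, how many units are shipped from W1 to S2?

Solving gives:
  W1→S2: 25 × 1 = 25
  W2→S2: 45 × 6 = 270
  W3→S1: 30 × 5 = 150
  W4→S1: 70 × 7 = 490
  W4→S2: 5 × 7 = 35
Total cost = 970.
So W1→S2 carries 25 units.

25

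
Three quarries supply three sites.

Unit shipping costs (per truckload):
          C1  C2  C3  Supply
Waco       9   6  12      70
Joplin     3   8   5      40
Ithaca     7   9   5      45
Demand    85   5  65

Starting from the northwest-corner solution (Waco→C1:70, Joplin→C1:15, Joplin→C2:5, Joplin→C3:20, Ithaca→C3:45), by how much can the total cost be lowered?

Current plan cost = 70·9 + 15·3 + 5·8 + 20·5 + 45·5 = 1040.
Optimal plan:
  Waco→C1: 65 × 9 = 585
  Waco→C2: 5 × 6 = 30
  Joplin→C1: 20 × 3 = 60
  Joplin→C3: 20 × 5 = 100
  Ithaca→C3: 45 × 5 = 225
Optimal cost = 1000.
Saving = 1040 − 1000 = 40.

40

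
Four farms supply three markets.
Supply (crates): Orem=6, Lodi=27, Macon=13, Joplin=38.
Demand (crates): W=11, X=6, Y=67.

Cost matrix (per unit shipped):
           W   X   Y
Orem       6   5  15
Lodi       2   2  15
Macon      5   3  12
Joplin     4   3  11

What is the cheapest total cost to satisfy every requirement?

Optimal allocation:
  Orem–Y: 6 × 15 = 90
  Lodi–W: 11 × 2 = 22
  Lodi–X: 6 × 2 = 12
  Lodi–Y: 10 × 15 = 150
  Macon–Y: 13 × 12 = 156
  Joplin–Y: 38 × 11 = 418
Total = 90 + 22 + 12 + 150 + 156 + 418 = 848.
(Supply check: Orem ships 6; Lodi ships 27; Macon ships 13; Joplin ships 38.)

848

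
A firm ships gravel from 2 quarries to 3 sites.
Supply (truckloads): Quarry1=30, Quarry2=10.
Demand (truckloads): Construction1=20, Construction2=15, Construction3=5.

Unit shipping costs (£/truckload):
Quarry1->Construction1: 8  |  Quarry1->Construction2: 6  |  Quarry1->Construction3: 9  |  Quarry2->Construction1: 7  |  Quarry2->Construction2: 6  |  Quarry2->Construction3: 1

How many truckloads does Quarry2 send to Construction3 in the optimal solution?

5

Solving gives:
  Quarry1 to Construction1: 15 × £8 = £120
  Quarry1 to Construction2: 15 × £6 = £90
  Quarry2 to Construction1: 5 × £7 = £35
  Quarry2 to Construction3: 5 × £1 = £5
Total cost = £250.
So Quarry2→Construction3 carries 5 truckloads.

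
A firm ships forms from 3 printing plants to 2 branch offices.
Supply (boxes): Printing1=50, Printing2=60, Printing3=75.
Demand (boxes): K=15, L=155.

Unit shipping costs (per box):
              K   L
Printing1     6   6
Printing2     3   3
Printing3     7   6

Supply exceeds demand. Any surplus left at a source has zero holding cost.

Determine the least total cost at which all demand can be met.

One minimum-cost allocation:
  Printing1 to L: 50 boxes
  Printing2 to K: 15 boxes
  Printing2 to L: 45 boxes
  Printing3 to L: 60 boxes
Total cost = 840.

840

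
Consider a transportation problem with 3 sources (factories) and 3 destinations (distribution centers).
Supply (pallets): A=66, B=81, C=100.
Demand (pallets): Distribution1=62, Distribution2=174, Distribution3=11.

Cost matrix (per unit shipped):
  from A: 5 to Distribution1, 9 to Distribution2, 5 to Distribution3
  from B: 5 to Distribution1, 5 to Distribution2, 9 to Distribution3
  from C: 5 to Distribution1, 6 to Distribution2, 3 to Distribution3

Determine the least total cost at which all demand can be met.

A cheapest plan:
  A→Distribution1: 62 × 5 = 310
  A→Distribution3: 4 × 5 = 20
  B→Distribution2: 81 × 5 = 405
  C→Distribution2: 93 × 6 = 558
  C→Distribution3: 7 × 3 = 21
Total = 310 + 20 + 405 + 558 + 21 = 1314.
(Supply check: A ships 66; B ships 81; C ships 100.)

1314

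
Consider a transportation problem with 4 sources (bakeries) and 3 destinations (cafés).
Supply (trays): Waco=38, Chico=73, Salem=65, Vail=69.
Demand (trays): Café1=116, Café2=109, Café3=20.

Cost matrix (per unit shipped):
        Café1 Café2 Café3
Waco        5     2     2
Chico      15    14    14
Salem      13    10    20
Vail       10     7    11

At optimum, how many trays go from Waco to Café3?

The minimum-cost plan:
  Waco->Café2: 18 × 2 = 36
  Waco->Café3: 20 × 2 = 40
  Chico->Café1: 73 × 15 = 1095
  Salem->Café1: 43 × 13 = 559
  Salem->Café2: 22 × 10 = 220
  Vail->Café2: 69 × 7 = 483
Total cost = 2433.
So Waco→Café3 carries 20 trays.

20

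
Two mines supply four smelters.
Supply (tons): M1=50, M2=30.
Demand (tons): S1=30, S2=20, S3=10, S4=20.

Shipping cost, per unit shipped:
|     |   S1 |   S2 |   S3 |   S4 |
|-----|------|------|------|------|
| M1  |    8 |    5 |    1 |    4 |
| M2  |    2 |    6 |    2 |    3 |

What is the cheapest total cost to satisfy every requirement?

Optimal allocation:
  M1->S2: 20 tons
  M1->S3: 10 tons
  M1->S4: 20 tons
  M2->S1: 30 tons
Total cost = 250.
(Supply check: M1 ships 50; M2 ships 30.)

250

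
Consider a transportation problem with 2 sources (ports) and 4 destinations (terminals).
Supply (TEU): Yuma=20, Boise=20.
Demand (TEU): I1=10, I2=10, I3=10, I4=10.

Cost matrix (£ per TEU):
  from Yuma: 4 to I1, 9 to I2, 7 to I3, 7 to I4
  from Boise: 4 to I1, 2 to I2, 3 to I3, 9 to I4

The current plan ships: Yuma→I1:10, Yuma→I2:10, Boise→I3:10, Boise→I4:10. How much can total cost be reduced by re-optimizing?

90

Current plan cost = 10·4 + 10·9 + 10·3 + 10·9 = £250.
Optimal plan:
  Yuma to I1: 10 × £4 = £40
  Yuma to I4: 10 × £7 = £70
  Boise to I2: 10 × £2 = £20
  Boise to I3: 10 × £3 = £30
Optimal cost = £160.
Saving = 250 − 160 = £90.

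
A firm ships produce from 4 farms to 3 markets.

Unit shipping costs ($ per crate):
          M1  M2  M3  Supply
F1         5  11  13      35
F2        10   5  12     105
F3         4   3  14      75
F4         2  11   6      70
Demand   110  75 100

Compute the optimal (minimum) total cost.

A cheapest plan:
  F1 to M1: 35 × $5 = $175
  F2 to M2: 75 × $5 = $375
  F2 to M3: 30 × $12 = $360
  F3 to M1: 75 × $4 = $300
  F4 to M3: 70 × $6 = $420
Total = 175 + 375 + 360 + 300 + 420 = $1630.
(Supply check: F1 ships 35; F2 ships 105; F3 ships 75; F4 ships 70.)

1630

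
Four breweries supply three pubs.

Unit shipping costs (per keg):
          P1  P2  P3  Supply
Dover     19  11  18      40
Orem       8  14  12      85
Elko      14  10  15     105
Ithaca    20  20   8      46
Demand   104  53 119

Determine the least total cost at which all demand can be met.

2979

A cheapest plan:
  Dover–P2: 40 × 11 = 440
  Orem–P1: 85 × 8 = 680
  Elko–P1: 19 × 14 = 266
  Elko–P2: 13 × 10 = 130
  Elko–P3: 73 × 15 = 1095
  Ithaca–P3: 46 × 8 = 368
Total = 440 + 680 + 266 + 130 + 1095 + 368 = 2979.
(Supply check: Dover ships 40; Orem ships 85; Elko ships 105; Ithaca ships 46.)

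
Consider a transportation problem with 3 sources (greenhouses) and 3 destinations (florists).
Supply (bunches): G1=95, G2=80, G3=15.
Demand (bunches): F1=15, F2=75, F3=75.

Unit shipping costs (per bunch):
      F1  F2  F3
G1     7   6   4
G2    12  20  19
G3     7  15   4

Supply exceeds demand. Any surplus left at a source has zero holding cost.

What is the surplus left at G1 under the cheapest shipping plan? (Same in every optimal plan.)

An optimal plan:
  G1 to F2: 35 × 6 = 210
  G1 to F3: 60 × 4 = 240
  G2 to F1: 15 × 12 = 180
  G2 to F2: 40 × 20 = 800
  G3 to F3: 15 × 4 = 60
Total cost = 1490.
G1 ships 95 of its 95, leaving 0.

0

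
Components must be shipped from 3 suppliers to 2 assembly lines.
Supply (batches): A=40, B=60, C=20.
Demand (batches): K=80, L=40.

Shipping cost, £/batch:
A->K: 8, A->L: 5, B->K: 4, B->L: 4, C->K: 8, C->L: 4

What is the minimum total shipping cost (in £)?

580

One minimum-cost allocation:
  A to K: 20 × £8 = £160
  A to L: 20 × £5 = £100
  B to K: 60 × £4 = £240
  C to L: 20 × £4 = £80
Total = 160 + 100 + 240 + 80 = £580.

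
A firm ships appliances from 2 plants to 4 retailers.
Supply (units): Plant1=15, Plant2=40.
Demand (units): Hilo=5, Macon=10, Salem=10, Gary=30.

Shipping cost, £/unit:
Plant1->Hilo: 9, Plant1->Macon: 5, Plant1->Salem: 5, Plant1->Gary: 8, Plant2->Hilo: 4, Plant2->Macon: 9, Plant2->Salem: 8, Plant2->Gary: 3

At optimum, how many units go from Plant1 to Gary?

0

Solving gives:
  Plant1 to Macon: 10 units
  Plant1 to Salem: 5 units
  Plant2 to Hilo: 5 units
  Plant2 to Salem: 5 units
  Plant2 to Gary: 30 units
Total cost = £225.
The route Plant1→Gary is not used.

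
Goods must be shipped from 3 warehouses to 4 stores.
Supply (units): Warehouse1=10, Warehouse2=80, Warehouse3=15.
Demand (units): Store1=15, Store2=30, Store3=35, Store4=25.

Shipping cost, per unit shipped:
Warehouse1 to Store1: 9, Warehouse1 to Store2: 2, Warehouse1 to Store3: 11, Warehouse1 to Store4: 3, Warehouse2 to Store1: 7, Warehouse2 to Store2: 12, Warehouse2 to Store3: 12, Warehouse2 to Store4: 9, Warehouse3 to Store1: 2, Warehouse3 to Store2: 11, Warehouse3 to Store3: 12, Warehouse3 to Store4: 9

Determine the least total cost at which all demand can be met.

935

An optimal shipping plan:
  Warehouse1->Store2: 10 units
  Warehouse2->Store2: 20 units
  Warehouse2->Store3: 35 units
  Warehouse2->Store4: 25 units
  Warehouse3->Store1: 15 units
Total cost = 935.
(Supply check: Warehouse1 ships 10; Warehouse2 ships 80; Warehouse3 ships 15.)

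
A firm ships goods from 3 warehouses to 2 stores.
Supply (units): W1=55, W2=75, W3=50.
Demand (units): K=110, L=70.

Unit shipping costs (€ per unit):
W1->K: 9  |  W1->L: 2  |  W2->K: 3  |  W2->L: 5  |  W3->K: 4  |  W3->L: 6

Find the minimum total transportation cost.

565

A cheapest plan:
  W1->L: 55 × €2 = €110
  W2->K: 60 × €3 = €180
  W2->L: 15 × €5 = €75
  W3->K: 50 × €4 = €200
Total = 110 + 180 + 75 + 200 = €565.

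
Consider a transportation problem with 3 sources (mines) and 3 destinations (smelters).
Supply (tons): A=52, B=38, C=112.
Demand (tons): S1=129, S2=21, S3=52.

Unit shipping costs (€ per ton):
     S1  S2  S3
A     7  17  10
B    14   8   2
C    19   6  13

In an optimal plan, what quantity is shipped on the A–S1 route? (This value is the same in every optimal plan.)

The minimum-cost plan:
  A–S1: 52 × €7 = €364
  B–S3: 38 × €2 = €76
  C–S1: 77 × €19 = €1463
  C–S2: 21 × €6 = €126
  C–S3: 14 × €13 = €182
Total cost = €2211.
So A→S1 carries 52 tons.

52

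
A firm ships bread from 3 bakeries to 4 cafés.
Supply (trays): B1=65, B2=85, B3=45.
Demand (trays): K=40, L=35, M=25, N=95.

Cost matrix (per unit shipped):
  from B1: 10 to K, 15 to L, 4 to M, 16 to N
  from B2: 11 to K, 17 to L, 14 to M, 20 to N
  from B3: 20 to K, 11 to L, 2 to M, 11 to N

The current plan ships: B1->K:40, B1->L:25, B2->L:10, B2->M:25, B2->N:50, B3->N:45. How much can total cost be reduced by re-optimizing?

320

Current plan cost = 40·10 + 25·15 + 10·17 + 25·14 + 50·20 + 45·11 = 2790.
Optimal plan:
  B1->M: 25 × 4 = 100
  B1->N: 40 × 16 = 640
  B2->K: 40 × 11 = 440
  B2->L: 35 × 17 = 595
  B2->N: 10 × 20 = 200
  B3->N: 45 × 11 = 495
Optimal cost = 2470.
Saving = 2790 − 2470 = 320.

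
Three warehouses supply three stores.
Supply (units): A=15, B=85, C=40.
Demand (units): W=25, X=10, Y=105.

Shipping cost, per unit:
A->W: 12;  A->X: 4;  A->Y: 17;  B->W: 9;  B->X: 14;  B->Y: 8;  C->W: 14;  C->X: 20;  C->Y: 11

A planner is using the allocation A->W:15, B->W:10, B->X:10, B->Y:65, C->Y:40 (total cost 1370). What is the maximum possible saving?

Current plan cost = 15·12 + 10·9 + 10·14 + 65·8 + 40·11 = 1370.
Optimal plan:
  A->W: 5 units
  A->X: 10 units
  B->W: 20 units
  B->Y: 65 units
  C->Y: 40 units
Optimal cost = 1240.
Saving = 1370 − 1240 = 130.

130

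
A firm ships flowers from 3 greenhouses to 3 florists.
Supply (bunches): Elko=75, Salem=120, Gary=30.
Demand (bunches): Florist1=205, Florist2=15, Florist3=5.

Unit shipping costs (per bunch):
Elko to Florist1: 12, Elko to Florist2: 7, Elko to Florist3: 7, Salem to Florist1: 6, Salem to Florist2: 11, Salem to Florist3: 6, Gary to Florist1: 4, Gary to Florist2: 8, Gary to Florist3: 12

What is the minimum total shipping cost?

1640

A cheapest plan:
  Elko->Florist1: 55 × 12 = 660
  Elko->Florist2: 15 × 7 = 105
  Elko->Florist3: 5 × 7 = 35
  Salem->Florist1: 120 × 6 = 720
  Gary->Florist1: 30 × 4 = 120
Total = 660 + 105 + 35 + 720 + 120 = 1640.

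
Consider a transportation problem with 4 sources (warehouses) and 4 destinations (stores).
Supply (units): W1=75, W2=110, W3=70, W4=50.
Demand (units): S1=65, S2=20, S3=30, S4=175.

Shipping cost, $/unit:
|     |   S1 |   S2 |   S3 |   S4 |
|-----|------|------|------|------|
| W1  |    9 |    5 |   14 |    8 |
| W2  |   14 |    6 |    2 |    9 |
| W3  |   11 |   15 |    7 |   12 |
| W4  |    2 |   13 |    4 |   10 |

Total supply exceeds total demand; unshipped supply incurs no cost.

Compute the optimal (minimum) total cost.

2065

One minimum-cost allocation:
  W1->S4: 75 × $8 = $600
  W2->S2: 20 × $6 = $120
  W2->S3: 30 × $2 = $60
  W2->S4: 60 × $9 = $540
  W3->S1: 15 × $11 = $165
  W3->S4: 40 × $12 = $480
  W4->S1: 50 × $2 = $100
Total = 600 + 120 + 60 + 540 + 165 + 480 + 100 = $2065.
(Supply check: W1 ships 75; W2 ships 110; W3 ships 55; W4 ships 50.)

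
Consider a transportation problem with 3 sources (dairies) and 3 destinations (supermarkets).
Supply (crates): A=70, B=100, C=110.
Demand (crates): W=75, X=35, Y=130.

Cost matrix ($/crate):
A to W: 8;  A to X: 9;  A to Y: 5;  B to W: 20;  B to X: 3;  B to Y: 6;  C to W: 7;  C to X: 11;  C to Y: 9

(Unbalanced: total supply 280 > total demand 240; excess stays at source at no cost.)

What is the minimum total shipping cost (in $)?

1340

A cheapest plan:
  A to Y: 70 × $5 = $350
  B to X: 35 × $3 = $105
  B to Y: 60 × $6 = $360
  C to W: 75 × $7 = $525
Total = 350 + 105 + 360 + 525 = $1340.
(Supply check: A ships 70; B ships 95; C ships 75.)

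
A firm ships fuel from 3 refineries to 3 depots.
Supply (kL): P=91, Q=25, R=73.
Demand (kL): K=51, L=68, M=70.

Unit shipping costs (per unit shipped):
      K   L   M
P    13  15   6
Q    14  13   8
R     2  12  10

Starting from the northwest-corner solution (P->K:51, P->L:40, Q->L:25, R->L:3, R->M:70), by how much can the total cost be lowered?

898

Current plan cost = 51·13 + 40·15 + 25·13 + 3·12 + 70·10 = 2324.
Optimal plan:
  P to L: 21 × 15 = 315
  P to M: 70 × 6 = 420
  Q to L: 25 × 13 = 325
  R to K: 51 × 2 = 102
  R to L: 22 × 12 = 264
Optimal cost = 1426.
Saving = 2324 − 1426 = 898.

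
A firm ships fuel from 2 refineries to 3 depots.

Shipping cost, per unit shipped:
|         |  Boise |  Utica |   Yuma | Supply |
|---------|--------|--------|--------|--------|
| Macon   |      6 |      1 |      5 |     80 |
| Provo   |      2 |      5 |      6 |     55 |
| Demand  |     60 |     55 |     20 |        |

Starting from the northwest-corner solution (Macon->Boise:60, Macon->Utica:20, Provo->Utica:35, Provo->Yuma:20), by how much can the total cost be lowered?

Current plan cost = 60·6 + 20·1 + 35·5 + 20·6 = 675.
Optimal plan:
  Macon->Boise: 5 kL
  Macon->Utica: 55 kL
  Macon->Yuma: 20 kL
  Provo->Boise: 55 kL
Optimal cost = 295.
Saving = 675 − 295 = 380.

380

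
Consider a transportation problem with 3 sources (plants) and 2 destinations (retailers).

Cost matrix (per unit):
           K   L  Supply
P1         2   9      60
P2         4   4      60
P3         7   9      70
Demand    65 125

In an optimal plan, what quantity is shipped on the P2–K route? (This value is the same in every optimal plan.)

The minimum-cost plan:
  P1→K: 60 units
  P2→L: 60 units
  P3→K: 5 units
  P3→L: 65 units
Total cost = 980.
The route P2→K is not used.

0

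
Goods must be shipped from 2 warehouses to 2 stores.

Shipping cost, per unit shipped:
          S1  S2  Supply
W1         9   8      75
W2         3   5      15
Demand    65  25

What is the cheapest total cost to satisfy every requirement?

Optimal allocation:
  W1–S1: 50 × 9 = 450
  W1–S2: 25 × 8 = 200
  W2–S1: 15 × 3 = 45
Total = 450 + 200 + 45 = 695.

695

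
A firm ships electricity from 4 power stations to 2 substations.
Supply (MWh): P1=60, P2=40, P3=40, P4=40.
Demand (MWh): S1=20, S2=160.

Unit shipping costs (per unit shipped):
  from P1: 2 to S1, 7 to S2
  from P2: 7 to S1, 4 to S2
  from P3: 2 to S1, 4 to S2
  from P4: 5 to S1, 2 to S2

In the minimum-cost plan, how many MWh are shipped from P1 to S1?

The minimum-cost plan:
  P1→S1: 20 MWh
  P1→S2: 40 MWh
  P2→S2: 40 MWh
  P3→S2: 40 MWh
  P4→S2: 40 MWh
Total cost = 720.
So P1→S1 carries 20 MWh.

20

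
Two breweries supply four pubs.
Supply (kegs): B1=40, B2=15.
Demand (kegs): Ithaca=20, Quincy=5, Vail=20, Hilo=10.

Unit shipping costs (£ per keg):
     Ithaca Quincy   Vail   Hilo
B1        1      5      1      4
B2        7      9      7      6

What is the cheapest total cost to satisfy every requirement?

145

A cheapest plan:
  B1→Ithaca: 20 × £1 = £20
  B1→Vail: 20 × £1 = £20
  B2→Quincy: 5 × £9 = £45
  B2→Hilo: 10 × £6 = £60
Total = 20 + 20 + 45 + 60 = £145.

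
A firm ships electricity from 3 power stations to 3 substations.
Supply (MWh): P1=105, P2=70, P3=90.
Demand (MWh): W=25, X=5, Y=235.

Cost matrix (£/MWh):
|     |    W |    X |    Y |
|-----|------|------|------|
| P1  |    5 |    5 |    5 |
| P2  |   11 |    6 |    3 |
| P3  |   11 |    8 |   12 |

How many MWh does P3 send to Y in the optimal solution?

Optimal shipments:
  P1–Y: 105 MWh
  P2–Y: 70 MWh
  P3–W: 25 MWh
  P3–X: 5 MWh
  P3–Y: 60 MWh
Total cost = £1770.
So P3→Y carries 60 MWh.

60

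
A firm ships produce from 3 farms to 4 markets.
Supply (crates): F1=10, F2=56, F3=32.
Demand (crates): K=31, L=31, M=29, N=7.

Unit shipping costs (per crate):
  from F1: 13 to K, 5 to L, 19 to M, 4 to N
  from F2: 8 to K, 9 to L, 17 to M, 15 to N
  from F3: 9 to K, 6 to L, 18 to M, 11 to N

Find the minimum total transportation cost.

Optimal allocation:
  F1→L: 3 crates
  F1→N: 7 crates
  F2→K: 27 crates
  F2→M: 29 crates
  F3→K: 4 crates
  F3→L: 28 crates
Total cost = 956.

956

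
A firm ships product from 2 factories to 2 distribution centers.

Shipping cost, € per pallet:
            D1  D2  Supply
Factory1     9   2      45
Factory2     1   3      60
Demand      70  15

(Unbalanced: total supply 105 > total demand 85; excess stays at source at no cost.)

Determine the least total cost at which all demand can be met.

180

An optimal shipping plan:
  Factory1→D1: 10 pallets
  Factory1→D2: 15 pallets
  Factory2→D1: 60 pallets
Total cost = €180.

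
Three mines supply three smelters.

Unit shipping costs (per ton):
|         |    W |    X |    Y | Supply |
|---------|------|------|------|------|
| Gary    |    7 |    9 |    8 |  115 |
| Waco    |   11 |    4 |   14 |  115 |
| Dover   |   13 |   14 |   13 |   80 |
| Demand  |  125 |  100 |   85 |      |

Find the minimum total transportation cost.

2415

One minimum-cost allocation:
  Gary to W: 110 × 7 = 770
  Gary to Y: 5 × 8 = 40
  Waco to W: 15 × 11 = 165
  Waco to X: 100 × 4 = 400
  Dover to Y: 80 × 13 = 1040
Total = 770 + 40 + 165 + 400 + 1040 = 2415.
(Supply check: Gary ships 115; Waco ships 115; Dover ships 80.)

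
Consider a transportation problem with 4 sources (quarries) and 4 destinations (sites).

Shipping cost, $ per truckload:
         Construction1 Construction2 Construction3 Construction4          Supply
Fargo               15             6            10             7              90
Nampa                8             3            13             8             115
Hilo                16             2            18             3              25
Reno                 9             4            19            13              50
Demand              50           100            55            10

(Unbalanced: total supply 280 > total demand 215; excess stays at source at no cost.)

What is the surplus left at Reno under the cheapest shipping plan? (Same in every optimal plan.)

An optimal plan:
  Fargo–Construction3: 55 × $10 = $550
  Nampa–Construction1: 30 × $8 = $240
  Nampa–Construction2: 85 × $3 = $255
  Hilo–Construction2: 15 × $2 = $30
  Hilo–Construction4: 10 × $3 = $30
  Reno–Construction1: 20 × $9 = $180
Total cost = $1285.
Reno ships 20 of its 50, leaving 30.

30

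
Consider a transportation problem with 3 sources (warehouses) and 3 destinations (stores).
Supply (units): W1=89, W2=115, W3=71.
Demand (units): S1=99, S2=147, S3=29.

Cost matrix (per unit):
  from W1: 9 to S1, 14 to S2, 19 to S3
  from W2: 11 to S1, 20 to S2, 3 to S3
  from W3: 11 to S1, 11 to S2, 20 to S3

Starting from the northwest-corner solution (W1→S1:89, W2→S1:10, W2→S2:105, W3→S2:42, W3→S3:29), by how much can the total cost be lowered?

Current plan cost = 89·9 + 10·11 + 105·20 + 42·11 + 29·20 = 4053.
Optimal plan:
  W1–S1: 13 × 9 = 117
  W1–S2: 76 × 14 = 1064
  W2–S1: 86 × 11 = 946
  W2–S3: 29 × 3 = 87
  W3–S2: 71 × 11 = 781
Optimal cost = 2995.
Saving = 4053 − 2995 = 1058.

1058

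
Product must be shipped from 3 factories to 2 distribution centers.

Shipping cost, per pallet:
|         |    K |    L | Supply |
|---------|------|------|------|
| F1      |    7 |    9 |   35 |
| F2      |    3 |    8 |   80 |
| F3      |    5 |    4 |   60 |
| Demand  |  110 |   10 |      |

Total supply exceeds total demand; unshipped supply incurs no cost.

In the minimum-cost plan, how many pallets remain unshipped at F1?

An optimal plan:
  F2->K: 80 × 3 = 240
  F3->K: 30 × 5 = 150
  F3->L: 10 × 4 = 40
Total cost = 430.
F1 ships 0 of its 35, leaving 35.

35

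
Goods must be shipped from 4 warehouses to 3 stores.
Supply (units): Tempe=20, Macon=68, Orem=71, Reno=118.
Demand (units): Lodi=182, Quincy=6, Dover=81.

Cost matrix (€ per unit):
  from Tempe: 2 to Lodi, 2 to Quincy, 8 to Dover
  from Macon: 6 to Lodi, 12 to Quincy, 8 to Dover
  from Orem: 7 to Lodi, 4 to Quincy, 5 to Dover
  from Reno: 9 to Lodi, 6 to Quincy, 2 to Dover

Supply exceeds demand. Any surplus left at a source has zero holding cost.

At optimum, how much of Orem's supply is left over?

An optimal plan:
  Tempe->Lodi: 20 × €2 = €40
  Macon->Lodi: 68 × €6 = €408
  Orem->Lodi: 71 × €7 = €497
  Reno->Lodi: 23 × €9 = €207
  Reno->Quincy: 6 × €6 = €36
  Reno->Dover: 81 × €2 = €162
Total cost = €1350.
Orem ships 71 of its 71, leaving 0.

0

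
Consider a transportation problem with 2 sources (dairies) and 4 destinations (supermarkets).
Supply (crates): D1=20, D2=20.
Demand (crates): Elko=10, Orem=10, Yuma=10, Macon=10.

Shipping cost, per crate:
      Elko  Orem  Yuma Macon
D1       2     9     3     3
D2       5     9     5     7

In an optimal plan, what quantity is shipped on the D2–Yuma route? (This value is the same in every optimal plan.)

The minimum-cost plan:
  D1 to Elko: 10 × 2 = 20
  D1 to Macon: 10 × 3 = 30
  D2 to Orem: 10 × 9 = 90
  D2 to Yuma: 10 × 5 = 50
Total cost = 190.
So D2→Yuma carries 10 crates.

10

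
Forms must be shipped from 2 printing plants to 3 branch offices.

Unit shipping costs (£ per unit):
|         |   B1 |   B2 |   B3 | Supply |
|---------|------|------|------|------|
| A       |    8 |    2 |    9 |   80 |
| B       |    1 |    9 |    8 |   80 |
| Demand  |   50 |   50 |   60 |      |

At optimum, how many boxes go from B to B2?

0

Optimal shipments:
  A→B2: 50 × £2 = £100
  A→B3: 30 × £9 = £270
  B→B1: 50 × £1 = £50
  B→B3: 30 × £8 = £240
Total cost = £660.
The route B→B2 is not used.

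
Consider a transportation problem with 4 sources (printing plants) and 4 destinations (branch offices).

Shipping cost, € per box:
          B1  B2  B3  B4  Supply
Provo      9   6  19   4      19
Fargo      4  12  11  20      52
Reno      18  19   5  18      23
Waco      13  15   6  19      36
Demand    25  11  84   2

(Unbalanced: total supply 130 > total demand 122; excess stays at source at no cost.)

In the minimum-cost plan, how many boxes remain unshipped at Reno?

0

An optimal plan:
  Provo–B2: 11 × €6 = €66
  Provo–B4: 2 × €4 = €8
  Fargo–B1: 25 × €4 = €100
  Fargo–B3: 25 × €11 = €275
  Reno–B3: 23 × €5 = €115
  Waco–B3: 36 × €6 = €216
Total cost = €780.
Reno ships 23 of its 23, leaving 0.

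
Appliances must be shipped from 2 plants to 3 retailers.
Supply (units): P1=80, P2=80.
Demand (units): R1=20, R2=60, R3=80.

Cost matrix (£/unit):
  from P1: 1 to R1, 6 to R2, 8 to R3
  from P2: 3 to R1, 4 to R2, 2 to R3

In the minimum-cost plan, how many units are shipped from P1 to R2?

60

Solving gives:
  P1->R1: 20 × £1 = £20
  P1->R2: 60 × £6 = £360
  P2->R3: 80 × £2 = £160
Total cost = £540.
So P1→R2 carries 60 units.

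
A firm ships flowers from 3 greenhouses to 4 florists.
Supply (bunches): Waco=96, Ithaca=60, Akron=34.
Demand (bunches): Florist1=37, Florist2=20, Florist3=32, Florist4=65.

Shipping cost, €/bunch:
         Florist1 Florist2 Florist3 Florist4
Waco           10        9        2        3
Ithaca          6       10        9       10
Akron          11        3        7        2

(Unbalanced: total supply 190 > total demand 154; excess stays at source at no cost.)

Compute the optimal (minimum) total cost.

527

One minimum-cost allocation:
  Waco→Florist3: 32 bunches
  Waco→Florist4: 51 bunches
  Ithaca→Florist1: 37 bunches
  Akron→Florist2: 20 bunches
  Akron→Florist4: 14 bunches
Total cost = €527.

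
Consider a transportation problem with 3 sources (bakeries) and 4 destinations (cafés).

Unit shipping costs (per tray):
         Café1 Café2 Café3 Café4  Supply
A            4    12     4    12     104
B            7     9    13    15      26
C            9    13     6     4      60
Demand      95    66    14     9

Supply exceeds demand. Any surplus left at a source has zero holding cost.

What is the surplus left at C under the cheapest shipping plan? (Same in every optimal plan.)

6

Minimum-cost shipments:
  A–Café1: 95 × 4 = 380
  A–Café3: 9 × 4 = 36
  B–Café2: 26 × 9 = 234
  C–Café2: 40 × 13 = 520
  C–Café3: 5 × 6 = 30
  C–Café4: 9 × 4 = 36
Total cost = 1236.
C ships 54 of its 60, leaving 6.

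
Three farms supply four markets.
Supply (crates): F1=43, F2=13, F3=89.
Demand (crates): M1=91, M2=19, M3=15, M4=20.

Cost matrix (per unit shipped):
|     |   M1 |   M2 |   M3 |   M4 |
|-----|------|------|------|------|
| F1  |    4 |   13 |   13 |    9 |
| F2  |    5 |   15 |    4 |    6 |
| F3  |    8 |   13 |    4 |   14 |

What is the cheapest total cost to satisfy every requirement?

An optimal shipping plan:
  F1 to M1: 36 × 4 = 144
  F1 to M4: 7 × 9 = 63
  F2 to M4: 13 × 6 = 78
  F3 to M1: 55 × 8 = 440
  F3 to M2: 19 × 13 = 247
  F3 to M3: 15 × 4 = 60
Total = 144 + 63 + 78 + 440 + 247 + 60 = 1032.

1032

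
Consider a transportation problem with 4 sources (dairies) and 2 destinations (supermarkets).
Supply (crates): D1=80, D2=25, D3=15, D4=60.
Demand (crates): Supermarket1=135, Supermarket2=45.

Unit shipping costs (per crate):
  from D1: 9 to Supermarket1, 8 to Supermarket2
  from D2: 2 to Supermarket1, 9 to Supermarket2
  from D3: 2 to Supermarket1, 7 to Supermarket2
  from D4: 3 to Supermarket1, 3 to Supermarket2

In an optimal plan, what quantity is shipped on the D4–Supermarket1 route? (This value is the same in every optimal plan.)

60

The minimum-cost plan:
  D1–Supermarket1: 35 × 9 = 315
  D1–Supermarket2: 45 × 8 = 360
  D2–Supermarket1: 25 × 2 = 50
  D3–Supermarket1: 15 × 2 = 30
  D4–Supermarket1: 60 × 3 = 180
Total cost = 935.
So D4→Supermarket1 carries 60 crates.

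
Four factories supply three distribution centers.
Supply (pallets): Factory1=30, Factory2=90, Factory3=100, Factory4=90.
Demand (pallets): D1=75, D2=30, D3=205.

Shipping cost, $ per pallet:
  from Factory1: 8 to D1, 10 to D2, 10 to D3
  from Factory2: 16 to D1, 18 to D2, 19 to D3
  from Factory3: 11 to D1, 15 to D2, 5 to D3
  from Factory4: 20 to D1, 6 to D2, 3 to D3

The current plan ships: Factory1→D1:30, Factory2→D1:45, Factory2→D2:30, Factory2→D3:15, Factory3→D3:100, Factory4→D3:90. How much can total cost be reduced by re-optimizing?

Current plan cost = 30·8 + 45·16 + 30·18 + 15·19 + 100·5 + 90·3 = $2555.
Optimal plan:
  Factory1 to D2: 15 × $10 = $150
  Factory1 to D3: 15 × $10 = $150
  Factory2 to D1: 75 × $16 = $1200
  Factory2 to D2: 15 × $18 = $270
  Factory3 to D3: 100 × $5 = $500
  Factory4 to D3: 90 × $3 = $270
Optimal cost = $2540.
Saving = 2555 − 2540 = $15.

15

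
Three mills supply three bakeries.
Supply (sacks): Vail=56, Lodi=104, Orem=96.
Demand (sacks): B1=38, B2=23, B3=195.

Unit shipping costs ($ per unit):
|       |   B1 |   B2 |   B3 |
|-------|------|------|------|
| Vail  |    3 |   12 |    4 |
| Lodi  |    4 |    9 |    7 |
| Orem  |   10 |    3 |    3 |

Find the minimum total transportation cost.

1126

An optimal shipping plan:
  Vail→B3: 56 sacks
  Lodi→B1: 38 sacks
  Lodi→B3: 66 sacks
  Orem→B2: 23 sacks
  Orem→B3: 73 sacks
Total cost = $1126.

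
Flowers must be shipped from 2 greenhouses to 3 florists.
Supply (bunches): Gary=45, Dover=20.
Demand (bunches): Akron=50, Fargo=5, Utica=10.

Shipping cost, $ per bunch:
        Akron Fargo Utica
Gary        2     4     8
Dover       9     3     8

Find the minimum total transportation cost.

One minimum-cost allocation:
  Gary to Akron: 45 × $2 = $90
  Dover to Akron: 5 × $9 = $45
  Dover to Fargo: 5 × $3 = $15
  Dover to Utica: 10 × $8 = $80
Total = 90 + 45 + 15 + 80 = $230.

230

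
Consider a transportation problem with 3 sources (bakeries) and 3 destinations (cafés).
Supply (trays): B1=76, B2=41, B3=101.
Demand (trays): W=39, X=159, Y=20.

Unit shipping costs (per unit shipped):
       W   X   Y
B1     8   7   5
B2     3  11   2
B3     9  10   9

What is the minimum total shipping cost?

1627

One minimum-cost allocation:
  B1–X: 76 × 7 = 532
  B2–W: 21 × 3 = 63
  B2–Y: 20 × 2 = 40
  B3–W: 18 × 9 = 162
  B3–X: 83 × 10 = 830
Total = 532 + 63 + 40 + 162 + 830 = 1627.
(Supply check: B1 ships 76; B2 ships 41; B3 ships 101.)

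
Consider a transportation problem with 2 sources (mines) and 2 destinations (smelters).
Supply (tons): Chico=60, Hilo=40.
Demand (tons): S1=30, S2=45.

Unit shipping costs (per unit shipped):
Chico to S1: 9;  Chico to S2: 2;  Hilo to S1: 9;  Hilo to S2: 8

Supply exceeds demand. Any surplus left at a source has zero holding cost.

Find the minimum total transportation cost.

Optimal allocation:
  Chico->S1: 15 tons
  Chico->S2: 45 tons
  Hilo->S1: 15 tons
Total cost = 360.

360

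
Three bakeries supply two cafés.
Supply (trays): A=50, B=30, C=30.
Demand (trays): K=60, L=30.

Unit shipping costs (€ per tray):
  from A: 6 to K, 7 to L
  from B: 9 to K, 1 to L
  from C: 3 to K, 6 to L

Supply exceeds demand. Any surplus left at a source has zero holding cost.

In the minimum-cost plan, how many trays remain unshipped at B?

0

An optimal plan:
  A–K: 30 × €6 = €180
  B–L: 30 × €1 = €30
  C–K: 30 × €3 = €90
Total cost = €300.
B ships 30 of its 30, leaving 0.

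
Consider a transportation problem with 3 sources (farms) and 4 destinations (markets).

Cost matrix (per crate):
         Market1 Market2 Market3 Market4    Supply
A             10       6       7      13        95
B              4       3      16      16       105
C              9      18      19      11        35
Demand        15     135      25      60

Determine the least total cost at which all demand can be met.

1485

One minimum-cost allocation:
  A->Market2: 45 × 6 = 270
  A->Market3: 25 × 7 = 175
  A->Market4: 25 × 13 = 325
  B->Market1: 15 × 4 = 60
  B->Market2: 90 × 3 = 270
  C->Market4: 35 × 11 = 385
Total = 270 + 175 + 325 + 60 + 270 + 385 = 1485.
(Supply check: A ships 95; B ships 105; C ships 35.)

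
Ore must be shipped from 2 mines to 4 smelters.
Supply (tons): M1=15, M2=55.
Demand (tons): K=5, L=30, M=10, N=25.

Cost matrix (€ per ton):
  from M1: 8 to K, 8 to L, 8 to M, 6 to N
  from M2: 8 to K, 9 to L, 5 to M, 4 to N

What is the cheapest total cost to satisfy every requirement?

A cheapest plan:
  M1->L: 15 × €8 = €120
  M2->K: 5 × €8 = €40
  M2->L: 15 × €9 = €135
  M2->M: 10 × €5 = €50
  M2->N: 25 × €4 = €100
Total = 120 + 40 + 135 + 50 + 100 = €445.
(Supply check: M1 ships 15; M2 ships 55.)

445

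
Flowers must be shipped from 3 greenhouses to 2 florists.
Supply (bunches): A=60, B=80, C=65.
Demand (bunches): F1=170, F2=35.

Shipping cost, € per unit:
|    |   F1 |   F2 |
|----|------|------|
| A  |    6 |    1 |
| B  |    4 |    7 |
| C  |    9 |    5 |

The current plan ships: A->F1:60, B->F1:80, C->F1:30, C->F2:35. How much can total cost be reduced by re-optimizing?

35

Current plan cost = 60·6 + 80·4 + 30·9 + 35·5 = €1125.
Optimal plan:
  A to F1: 25 × €6 = €150
  A to F2: 35 × €1 = €35
  B to F1: 80 × €4 = €320
  C to F1: 65 × €9 = €585
Optimal cost = €1090.
Saving = 1125 − 1090 = €35.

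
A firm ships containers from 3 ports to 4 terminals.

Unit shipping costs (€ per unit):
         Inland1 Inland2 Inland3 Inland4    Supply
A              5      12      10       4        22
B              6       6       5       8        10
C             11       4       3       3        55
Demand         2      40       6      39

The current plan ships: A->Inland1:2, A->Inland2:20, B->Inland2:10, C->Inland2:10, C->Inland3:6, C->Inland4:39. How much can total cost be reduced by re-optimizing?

Current plan cost = 2·5 + 20·12 + 10·6 + 10·4 + 6·3 + 39·3 = €485.
Optimal plan:
  A->Inland4: 22 × €4 = €88
  B->Inland1: 2 × €6 = €12
  B->Inland2: 8 × €6 = €48
  C->Inland2: 32 × €4 = €128
  C->Inland3: 6 × €3 = €18
  C->Inland4: 17 × €3 = €51
Optimal cost = €345.
Saving = 485 − 345 = €140.

140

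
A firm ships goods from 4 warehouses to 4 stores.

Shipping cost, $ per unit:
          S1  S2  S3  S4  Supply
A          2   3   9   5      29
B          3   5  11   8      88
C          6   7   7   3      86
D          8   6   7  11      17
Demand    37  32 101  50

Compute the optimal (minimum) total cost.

1262

An optimal shipping plan:
  A->S4: 29 × $5 = $145
  B->S1: 37 × $3 = $111
  B->S2: 32 × $5 = $160
  B->S3: 19 × $11 = $209
  C->S3: 65 × $7 = $455
  C->S4: 21 × $3 = $63
  D->S3: 17 × $7 = $119
Total = 145 + 111 + 160 + 209 + 455 + 63 + 119 = $1262.
(Supply check: A ships 29; B ships 88; C ships 86; D ships 17.)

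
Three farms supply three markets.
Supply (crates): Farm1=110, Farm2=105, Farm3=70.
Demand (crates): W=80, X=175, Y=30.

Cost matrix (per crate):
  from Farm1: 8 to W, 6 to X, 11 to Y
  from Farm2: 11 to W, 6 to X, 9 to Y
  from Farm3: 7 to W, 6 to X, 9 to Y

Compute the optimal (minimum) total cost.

1890

An optimal shipping plan:
  Farm1–W: 10 × 8 = 80
  Farm1–X: 100 × 6 = 600
  Farm2–X: 75 × 6 = 450
  Farm2–Y: 30 × 9 = 270
  Farm3–W: 70 × 7 = 490
Total = 80 + 600 + 450 + 270 + 490 = 1890.
(Supply check: Farm1 ships 110; Farm2 ships 105; Farm3 ships 70.)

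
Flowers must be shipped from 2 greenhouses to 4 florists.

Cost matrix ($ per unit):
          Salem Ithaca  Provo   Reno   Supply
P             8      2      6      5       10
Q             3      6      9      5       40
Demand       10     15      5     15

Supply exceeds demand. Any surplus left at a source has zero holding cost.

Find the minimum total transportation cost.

200

Optimal allocation:
  P→Ithaca: 10 bunches
  Q→Salem: 10 bunches
  Q→Ithaca: 5 bunches
  Q→Provo: 5 bunches
  Q→Reno: 15 bunches
Total cost = $200.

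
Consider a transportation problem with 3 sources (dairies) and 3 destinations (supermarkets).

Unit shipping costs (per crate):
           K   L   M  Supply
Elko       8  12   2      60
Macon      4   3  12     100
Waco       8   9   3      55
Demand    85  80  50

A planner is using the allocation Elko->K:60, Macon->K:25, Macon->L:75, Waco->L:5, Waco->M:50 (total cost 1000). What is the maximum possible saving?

Current plan cost = 60·8 + 25·4 + 75·3 + 5·9 + 50·3 = 1000.
Optimal plan:
  Elko–K: 10 × 8 = 80
  Elko–M: 50 × 2 = 100
  Macon–K: 20 × 4 = 80
  Macon–L: 80 × 3 = 240
  Waco–K: 55 × 8 = 440
Optimal cost = 940.
Saving = 1000 − 940 = 60.

60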